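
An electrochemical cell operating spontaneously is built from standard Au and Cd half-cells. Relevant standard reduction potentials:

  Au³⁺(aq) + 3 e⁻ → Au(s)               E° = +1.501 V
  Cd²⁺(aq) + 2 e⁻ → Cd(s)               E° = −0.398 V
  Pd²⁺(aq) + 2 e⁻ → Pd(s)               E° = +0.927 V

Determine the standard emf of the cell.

+1.899 V

Of the two couples in this cell, the one with the more positive reduction potential is reduced at the cathode: here that is Au³⁺/Au (+1.501 V); Cd²⁺/Cd (−0.398 V) is the anode.
E°cell = E°(cathode) − E°(anode) = +1.501 − (−0.398) = +1.899 V.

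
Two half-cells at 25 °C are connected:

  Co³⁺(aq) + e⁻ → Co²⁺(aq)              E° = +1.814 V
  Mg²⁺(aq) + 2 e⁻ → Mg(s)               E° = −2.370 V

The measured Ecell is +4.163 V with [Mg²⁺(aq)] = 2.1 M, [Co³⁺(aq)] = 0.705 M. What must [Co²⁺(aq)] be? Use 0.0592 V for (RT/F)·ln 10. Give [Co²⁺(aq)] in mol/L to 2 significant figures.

1.1 M

With Co³⁺/Co²⁺ at the cathode and Mg²⁺/Mg at the anode, E°cell = +1.814 − (−2.370) = +4.184 V (n = 2).
Since E = E° − (0.0592/n)·log Q, log Q = n(E° − E)/0.0592 = 0.709.
Balancing electrons gives 2 Co³⁺(aq) + Mg(s) → 2 Co²⁺(aq) + Mg²⁺(aq); thus Q = ([Co²⁺(aq)]^2·[Mg²⁺(aq)]) / [Co³⁺(aq)]^2.
Isolating [Co²⁺(aq)] in Q = 10^{0.709} yields log [Co²⁺(aq)] = 0.042, i.e. 1.1 M.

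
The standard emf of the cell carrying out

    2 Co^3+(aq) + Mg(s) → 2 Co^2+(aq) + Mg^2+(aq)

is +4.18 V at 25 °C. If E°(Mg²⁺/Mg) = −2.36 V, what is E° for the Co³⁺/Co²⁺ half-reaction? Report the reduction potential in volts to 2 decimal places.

In the reaction as written the Co³⁺/Co²⁺ couple is reduced (cathode) and Mg²⁺/Mg is oxidized (anode), so E°cell = E°(Co³⁺/Co²⁺) − E°(Mg²⁺/Mg).
E°(Co³⁺/Co²⁺) = E°cell + E°(anode) = +4.18 + (−2.36) = +1.82 V.

+1.82 V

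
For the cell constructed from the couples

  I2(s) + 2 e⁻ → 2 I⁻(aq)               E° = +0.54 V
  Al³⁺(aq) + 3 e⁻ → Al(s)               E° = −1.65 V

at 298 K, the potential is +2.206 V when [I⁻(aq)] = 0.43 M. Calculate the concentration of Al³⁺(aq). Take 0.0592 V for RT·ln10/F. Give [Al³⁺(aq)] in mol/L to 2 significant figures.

I₂/I⁻ is the cathode (higher E°); E°cell = +0.54 − (−1.65) = +2.19 V with n = 6.
Rearranging E = E° − (0.0592/n)·log Q gives log Q = 6(+2.19 − (+2.206))/0.0592 = −1.622.
Balancing electrons gives 3 I2(s) + 2 Al(s) → 6 I⁻(aq) + 2 Al³⁺(aq); thus Q = [I⁻(aq)]^6·[Al³⁺(aq)]^2.
Substituting the known concentrations and solving, log [Al³⁺(aq)] = 0.289 and [Al³⁺(aq)] = 1.9 M.

1.9 M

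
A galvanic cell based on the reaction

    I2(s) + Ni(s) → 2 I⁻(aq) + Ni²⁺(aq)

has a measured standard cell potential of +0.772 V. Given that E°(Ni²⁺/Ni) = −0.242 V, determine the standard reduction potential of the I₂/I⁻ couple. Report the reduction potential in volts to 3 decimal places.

In the reaction as written the I₂/I⁻ couple is reduced (cathode) and Ni²⁺/Ni is oxidized (anode), so E°cell = E°(I₂/I⁻) − E°(Ni²⁺/Ni).
E°(I₂/I⁻) = E°cell + E°(anode) = +0.772 + (−0.242) = +0.530 V.

+0.530 V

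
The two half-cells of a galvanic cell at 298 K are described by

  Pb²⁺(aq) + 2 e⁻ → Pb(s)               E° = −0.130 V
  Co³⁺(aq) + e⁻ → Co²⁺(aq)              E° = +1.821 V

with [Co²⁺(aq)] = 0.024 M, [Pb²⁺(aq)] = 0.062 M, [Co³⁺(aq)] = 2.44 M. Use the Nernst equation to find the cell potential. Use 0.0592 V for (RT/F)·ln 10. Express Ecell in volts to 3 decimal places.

+2.106 V

Since E°(Co³⁺/Co²⁺) > E°(Pb²⁺/Pb), Co³⁺/Co²⁺ serves as the cathode.
E°cell = E°cat − E°an = +1.821 − (−0.130) = +1.951 V; n = 2.
Balancing gives 2 Co³⁺(aq) + Pb(s) → 2 Co²⁺(aq) + Pb²⁺(aq); hence Q = ([Co²⁺(aq)]^2·[Pb²⁺(aq)]) / [Co³⁺(aq)]^2 = 6×10^−6 (log Q = −5.222).
E = E° − (0.0592/n)·log Q = +1.951 − (0.0592/2)(−5.222) = +2.106 V.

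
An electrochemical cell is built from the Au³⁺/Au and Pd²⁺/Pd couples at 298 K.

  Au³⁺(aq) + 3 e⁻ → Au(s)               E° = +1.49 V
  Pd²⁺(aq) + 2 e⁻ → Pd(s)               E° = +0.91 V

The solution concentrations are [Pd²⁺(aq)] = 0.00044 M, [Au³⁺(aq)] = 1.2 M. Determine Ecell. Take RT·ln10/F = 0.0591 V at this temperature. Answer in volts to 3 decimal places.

+0.681 V

Au³⁺/Au is reduced (cathode, E° = +1.49 V) and Pd²⁺/Pd is oxidized (anode).
E°cell = +1.49 − (+0.91) = +0.58 V, with n = 6 electrons transferred.
The balanced reaction is 2 Au³⁺(aq) + 3 Pd(s) → 2 Au(s) + 3 Pd²⁺(aq), so Q = [Pd²⁺(aq)]^3 / [Au³⁺(aq)]^2 = 5.92×10^−11 and log Q = −10.228.
Applying E = E° − (RT ln10/nF)·log Q gives +0.58 − (0.0591/6)(−10.228) = +0.681 V.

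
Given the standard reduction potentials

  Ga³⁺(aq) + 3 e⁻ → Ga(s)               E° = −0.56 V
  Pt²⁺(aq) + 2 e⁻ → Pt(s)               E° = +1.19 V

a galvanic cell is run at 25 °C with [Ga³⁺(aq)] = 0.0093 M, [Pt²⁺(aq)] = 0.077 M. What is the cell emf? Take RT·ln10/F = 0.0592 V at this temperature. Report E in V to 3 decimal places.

The Pt²⁺/Pt couple has the more positive E°, so it is the cathode; Ga³⁺/Ga is the anode.
E°cell = E°cat − E°an = +1.19 − (−0.56) = +1.75 V; n = 6.
For the overall reaction 3 Pt²⁺(aq) + 2 Ga(s) → 3 Pt(s) + 2 Ga³⁺(aq), Q = [Ga³⁺(aq)]^2 / [Pt²⁺(aq)]^3 = 0.189, giving log Q = −0.723.
Applying E = E° − (RT ln10/nF)·log Q gives +1.75 − (0.0592/6)(−0.723) = +1.757 V.

+1.757 V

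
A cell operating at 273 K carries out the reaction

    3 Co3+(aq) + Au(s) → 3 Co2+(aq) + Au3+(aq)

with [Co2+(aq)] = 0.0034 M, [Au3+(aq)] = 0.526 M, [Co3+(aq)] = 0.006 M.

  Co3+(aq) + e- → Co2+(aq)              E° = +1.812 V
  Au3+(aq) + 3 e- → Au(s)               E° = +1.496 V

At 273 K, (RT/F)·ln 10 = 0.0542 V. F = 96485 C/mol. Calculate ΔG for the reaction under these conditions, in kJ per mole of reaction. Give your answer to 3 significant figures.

−96.8 kJ/mol

With Co³⁺/Co²⁺ reduced at the cathode, E°cell = +1.812 − (+1.496) = +0.316 V and n = 3.
The reaction quotient is ([Co2+(aq)]^3·[Au3+(aq)]) / [Co3+(aq)]^3 = 0.0957; by Nernst, E = +0.316 − (0.0542/3)(−1.019) = +0.3344 V.
Then ΔG = −nFE = −3 × 96485 × +0.3344 J/mol = −96.8 kJ/mol.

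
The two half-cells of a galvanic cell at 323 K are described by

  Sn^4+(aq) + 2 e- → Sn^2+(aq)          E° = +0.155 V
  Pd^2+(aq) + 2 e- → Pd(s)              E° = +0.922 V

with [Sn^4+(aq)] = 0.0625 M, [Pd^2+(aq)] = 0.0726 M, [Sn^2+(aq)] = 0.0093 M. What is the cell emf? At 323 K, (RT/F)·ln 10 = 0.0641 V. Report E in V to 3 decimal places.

The Pd²⁺/Pd couple has the more positive E°, so it is the cathode; Sn⁴⁺/Sn²⁺ is the anode.
E°cell = E°cat − E°an = +0.922 − (+0.155) = +0.767 V; n = 2.
For the overall reaction Pd^2+(aq) + Sn^2+(aq) → Pd(s) + Sn^4+(aq), Q = [Sn^4+(aq)] / ([Pd^2+(aq)]·[Sn^2+(aq)]) = 92.6, giving log Q = 1.966.
By the Nernst equation, E = +0.767 − (0.0641/2)·(1.966) = +0.704 V.

+0.704 V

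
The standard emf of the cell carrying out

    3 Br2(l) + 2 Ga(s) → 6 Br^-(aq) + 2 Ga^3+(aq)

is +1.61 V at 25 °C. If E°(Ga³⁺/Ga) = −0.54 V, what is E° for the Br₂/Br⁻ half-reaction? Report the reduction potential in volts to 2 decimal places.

+1.07 V

In the reaction as written the Br₂/Br⁻ couple is reduced (cathode) and Ga³⁺/Ga is oxidized (anode), so E°cell = E°(Br₂/Br⁻) − E°(Ga³⁺/Ga).
E°(Br₂/Br⁻) = E°cell + E°(anode) = +1.61 + (−0.54) = +1.07 V.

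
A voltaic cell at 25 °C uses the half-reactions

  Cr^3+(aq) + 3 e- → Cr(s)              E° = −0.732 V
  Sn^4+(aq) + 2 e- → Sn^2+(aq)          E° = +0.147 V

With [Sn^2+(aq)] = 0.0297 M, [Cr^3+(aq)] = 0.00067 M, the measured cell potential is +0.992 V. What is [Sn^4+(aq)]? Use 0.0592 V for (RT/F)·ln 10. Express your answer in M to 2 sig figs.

The Sn⁴⁺/Sn²⁺ couple has the larger reduction potential, so it is the cathode: E°cell = +0.147 − (−0.732) = +0.879 V and n = 6.
Since E = E° − (0.0592/n)·log Q, log Q = n(E° − E)/0.0592 = −11.453.
The balanced reaction is 3 Sn^4+(aq) + 2 Cr(s) → 3 Sn^2+(aq) + 2 Cr^3+(aq), so Q = ([Sn^2+(aq)]^3·[Cr^3+(aq)]^2) / [Sn^4+(aq)]^3.
Isolating [Sn^4+(aq)] in Q = 10^{−11.453} yields log [Sn^4+(aq)] = 0.174, i.e. 1.5 M.

1.5 M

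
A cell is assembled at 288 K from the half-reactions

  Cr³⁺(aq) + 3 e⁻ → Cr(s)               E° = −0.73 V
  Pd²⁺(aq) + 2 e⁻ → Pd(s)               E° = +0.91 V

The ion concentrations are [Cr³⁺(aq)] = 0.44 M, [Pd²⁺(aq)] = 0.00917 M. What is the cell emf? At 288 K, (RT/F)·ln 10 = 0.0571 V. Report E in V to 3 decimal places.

+1.589 V

Pd²⁺/Pd is reduced (cathode, E° = +0.91 V) and Cr³⁺/Cr is oxidized (anode).
The standard potential is +0.91 − (−0.73) = +1.64 V and the balanced reaction transfers n = 6 electrons.
The balanced reaction is 3 Pd²⁺(aq) + 2 Cr(s) → 3 Pd(s) + 2 Cr³⁺(aq), so Q = [Cr³⁺(aq)]^2 / [Pd²⁺(aq)]^3 = 2.51×10^5 and log Q = 5.400.
Applying E = E° − (RT ln10/nF)·log Q gives +1.64 − (0.0571/6)(5.400) = +1.589 V.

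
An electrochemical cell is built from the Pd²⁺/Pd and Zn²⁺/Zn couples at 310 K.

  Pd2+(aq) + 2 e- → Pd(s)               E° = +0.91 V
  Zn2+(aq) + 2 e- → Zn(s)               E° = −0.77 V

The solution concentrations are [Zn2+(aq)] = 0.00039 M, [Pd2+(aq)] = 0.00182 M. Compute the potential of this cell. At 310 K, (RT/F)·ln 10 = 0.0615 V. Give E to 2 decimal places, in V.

The Pd²⁺/Pd couple has the more positive E°, so it is the cathode; Zn²⁺/Zn is the anode.
The standard potential is +0.91 − (−0.77) = +1.68 V and the balanced reaction transfers n = 2 electrons.
The balanced reaction is Pd2+(aq) + Zn(s) → Pd(s) + Zn2+(aq), so Q = [Zn2+(aq)] / [Pd2+(aq)] = 0.214 and log Q = −0.669.
By the Nernst equation, E = +1.68 − (0.0615/2)·(−0.669) = +1.70 V.

+1.70 V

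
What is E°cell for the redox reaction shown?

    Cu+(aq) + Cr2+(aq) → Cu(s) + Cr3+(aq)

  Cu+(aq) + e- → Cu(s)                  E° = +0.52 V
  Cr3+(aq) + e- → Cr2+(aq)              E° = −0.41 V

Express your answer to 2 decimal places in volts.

In the reaction as written, Cu+(aq) is reduced (cathode) and Cr3+(aq) is produced by oxidation at the anode.
E°cell = E°(cathode) − E°(anode) = +0.52 − (−0.41) = +0.93 V.

+0.93 V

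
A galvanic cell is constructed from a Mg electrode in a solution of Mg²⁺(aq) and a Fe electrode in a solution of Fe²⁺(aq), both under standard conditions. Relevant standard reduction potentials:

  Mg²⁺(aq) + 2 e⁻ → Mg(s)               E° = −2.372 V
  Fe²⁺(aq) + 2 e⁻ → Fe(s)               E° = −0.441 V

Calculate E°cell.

+1.931 V

Of the two couples in this cell, the one with the more positive reduction potential is reduced at the cathode: here that is Fe²⁺/Fe (−0.441 V); Mg²⁺/Mg (−2.372 V) is the anode.
E°cell = E°(cathode) − E°(anode) = −0.441 − (−2.372) = +1.931 V.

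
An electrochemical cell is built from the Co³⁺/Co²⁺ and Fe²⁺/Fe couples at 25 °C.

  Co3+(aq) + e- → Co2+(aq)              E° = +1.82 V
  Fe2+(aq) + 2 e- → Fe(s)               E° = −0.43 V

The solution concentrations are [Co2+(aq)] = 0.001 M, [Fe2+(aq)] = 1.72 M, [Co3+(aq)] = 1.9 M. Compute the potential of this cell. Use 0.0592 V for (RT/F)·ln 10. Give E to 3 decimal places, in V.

The Co³⁺/Co²⁺ couple has the more positive E°, so it is the cathode; Fe²⁺/Fe is the anode.
E°cell = +1.82 − (−0.43) = +2.25 V, with n = 2 electrons transferred.
The balanced reaction is 2 Co3+(aq) + Fe(s) → 2 Co2+(aq) + Fe2+(aq), so Q = ([Co2+(aq)]^2·[Fe2+(aq)]) / [Co3+(aq)]^2 = 4.76×10^−7 and log Q = −6.322.
E = E° − (0.0592/n)·log Q = +2.25 − (0.0592/2)(−6.322) = +2.437 V.

+2.437 V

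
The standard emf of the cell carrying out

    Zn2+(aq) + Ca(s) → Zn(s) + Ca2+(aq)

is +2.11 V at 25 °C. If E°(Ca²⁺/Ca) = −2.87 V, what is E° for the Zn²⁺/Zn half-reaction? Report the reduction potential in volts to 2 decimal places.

In the reaction as written the Zn²⁺/Zn couple is reduced (cathode) and Ca²⁺/Ca is oxidized (anode), so E°cell = E°(Zn²⁺/Zn) − E°(Ca²⁺/Ca).
E°(Zn²⁺/Zn) = E°cell + E°(anode) = +2.11 + (−2.87) = −0.76 V.

−0.76 V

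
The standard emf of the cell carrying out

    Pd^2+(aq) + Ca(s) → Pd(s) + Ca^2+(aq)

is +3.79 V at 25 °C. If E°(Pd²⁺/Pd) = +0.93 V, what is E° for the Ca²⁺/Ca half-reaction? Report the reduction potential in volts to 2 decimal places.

−2.86 V

In the reaction as written the Pd²⁺/Pd couple is reduced (cathode) and Ca²⁺/Ca is oxidized (anode), so E°cell = E°(Pd²⁺/Pd) − E°(Ca²⁺/Ca).
E°(Ca²⁺/Ca) = E°(cathode) − E°cell = +0.93 − (+3.79) = −2.86 V.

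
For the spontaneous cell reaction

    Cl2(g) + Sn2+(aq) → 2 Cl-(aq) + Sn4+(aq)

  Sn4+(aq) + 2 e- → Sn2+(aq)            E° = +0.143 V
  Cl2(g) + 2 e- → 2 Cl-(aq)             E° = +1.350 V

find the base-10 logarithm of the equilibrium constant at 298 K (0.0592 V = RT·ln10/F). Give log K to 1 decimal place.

log K = 40.8

The Cl₂/Cl⁻ couple is reduced (cathode); E°cell = +1.350 − (+0.143) = +1.207 V with n = 2.
At equilibrium E = 0, so log K = nE°cell / 0.0592 = (2)(+1.207) / 0.0592 = 40.8.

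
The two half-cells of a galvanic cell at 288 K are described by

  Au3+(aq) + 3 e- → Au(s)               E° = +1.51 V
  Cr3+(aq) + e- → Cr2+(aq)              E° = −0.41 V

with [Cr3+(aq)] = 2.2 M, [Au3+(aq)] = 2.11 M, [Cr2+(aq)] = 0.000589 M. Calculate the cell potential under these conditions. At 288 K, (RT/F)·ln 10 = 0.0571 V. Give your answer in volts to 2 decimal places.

Since E°(Au³⁺/Au) > E°(Cr³⁺/Cr²⁺), Au³⁺/Au serves as the cathode.
The standard potential is +1.51 − (−0.41) = +1.92 V and the balanced reaction transfers n = 3 electrons.
Balancing gives Au3+(aq) + 3 Cr2+(aq) → Au(s) + 3 Cr3+(aq); hence Q = [Cr3+(aq)]^3 / ([Au3+(aq)]·[Cr2+(aq)]^3) = 2.47×10^10 (log Q = 10.393).
By the Nernst equation, E = +1.92 − (0.0571/3)·(10.393) = +1.72 V.

+1.72 V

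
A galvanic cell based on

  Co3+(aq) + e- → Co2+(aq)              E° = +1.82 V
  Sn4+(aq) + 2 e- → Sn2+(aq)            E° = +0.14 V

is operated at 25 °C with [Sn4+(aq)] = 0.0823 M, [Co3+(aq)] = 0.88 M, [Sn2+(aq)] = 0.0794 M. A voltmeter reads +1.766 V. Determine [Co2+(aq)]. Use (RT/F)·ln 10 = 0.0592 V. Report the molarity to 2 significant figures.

With Co³⁺/Co²⁺ at the cathode and Sn⁴⁺/Sn²⁺ at the anode, E°cell = +1.82 − (+0.14) = +1.68 V (n = 2).
Rearranging E = E° − (0.0592/n)·log Q gives log Q = 2(+1.68 − (+1.766))/0.0592 = −2.905.
For 2 Co3+(aq) + Sn2+(aq) → 2 Co2+(aq) + Sn4+(aq), the reaction quotient is Q = ([Co2+(aq)]^2·[Sn4+(aq)]) / ([Co3+(aq)]^2·[Sn2+(aq)]).
Solving for the unknown gives log [Co2+(aq)] = −1.516, so [Co2+(aq)] ≈ 0.030 M.

0.030 M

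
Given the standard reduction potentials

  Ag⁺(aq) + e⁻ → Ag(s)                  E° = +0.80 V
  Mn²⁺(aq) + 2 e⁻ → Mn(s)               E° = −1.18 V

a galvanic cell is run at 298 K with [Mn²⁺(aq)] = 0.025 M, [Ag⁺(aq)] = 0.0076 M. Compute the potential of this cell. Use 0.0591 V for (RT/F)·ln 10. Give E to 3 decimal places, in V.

+1.902 V

Since E°(Ag⁺/Ag) > E°(Mn²⁺/Mn), Ag⁺/Ag serves as the cathode.
The standard potential is +0.80 − (−1.18) = +1.98 V and the balanced reaction transfers n = 2 electrons.
Balancing gives 2 Ag⁺(aq) + Mn(s) → 2 Ag(s) + Mn²⁺(aq); hence Q = [Mn²⁺(aq)] / [Ag⁺(aq)]^2 = 433 (log Q = 2.636).
Applying E = E° − (RT ln10/nF)·log Q gives +1.98 − (0.0591/2)(2.636) = +1.902 V.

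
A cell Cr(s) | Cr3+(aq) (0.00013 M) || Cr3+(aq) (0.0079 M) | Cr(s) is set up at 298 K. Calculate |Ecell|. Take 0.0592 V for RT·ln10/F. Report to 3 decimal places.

0.035 V

For a concentration cell E°cell = 0, since both electrodes use the same couple.
The compartment with the higher Cr3+(aq) concentration (0.0079 M) acts as the cathode; ions are reduced there and produced at the dilute (0.00013 M) anode.
With n = 3, Ecell = −(0.0592/3)·log([dilute]/[conc]) = −(0.0592/3)·log(0.00013/0.0079) = +0.035 V.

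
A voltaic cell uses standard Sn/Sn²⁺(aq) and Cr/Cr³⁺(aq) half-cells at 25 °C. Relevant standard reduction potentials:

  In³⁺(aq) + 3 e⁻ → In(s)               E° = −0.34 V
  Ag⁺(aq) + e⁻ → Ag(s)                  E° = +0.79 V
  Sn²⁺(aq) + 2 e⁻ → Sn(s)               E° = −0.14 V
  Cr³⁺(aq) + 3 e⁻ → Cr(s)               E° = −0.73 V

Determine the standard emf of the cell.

+0.59 V

The Sn²⁺/Sn couple has the higher E°, so Sn ion is reduced (cathode) and Cr is oxidized (anode).
E°cell = E°(cathode) − E°(anode) = −0.14 − (−0.73) = +0.59 V.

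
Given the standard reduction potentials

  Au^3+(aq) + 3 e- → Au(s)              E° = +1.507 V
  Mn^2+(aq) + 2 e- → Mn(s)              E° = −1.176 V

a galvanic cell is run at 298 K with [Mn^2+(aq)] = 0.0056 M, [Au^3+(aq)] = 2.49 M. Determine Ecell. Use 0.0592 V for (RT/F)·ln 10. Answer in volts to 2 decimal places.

+2.76 V

Au³⁺/Au is reduced (cathode, E° = +1.507 V) and Mn²⁺/Mn is oxidized (anode).
The standard potential is +1.507 − (−1.176) = +2.683 V and the balanced reaction transfers n = 6 electrons.
For the overall reaction 2 Au^3+(aq) + 3 Mn(s) → 2 Au(s) + 3 Mn^2+(aq), Q = [Mn^2+(aq)]^3 / [Au^3+(aq)]^2 = 2.83×10^−8, giving log Q = −7.548.
Applying E = E° − (RT ln10/nF)·log Q gives +2.683 − (0.0592/6)(−7.548) = +2.76 V.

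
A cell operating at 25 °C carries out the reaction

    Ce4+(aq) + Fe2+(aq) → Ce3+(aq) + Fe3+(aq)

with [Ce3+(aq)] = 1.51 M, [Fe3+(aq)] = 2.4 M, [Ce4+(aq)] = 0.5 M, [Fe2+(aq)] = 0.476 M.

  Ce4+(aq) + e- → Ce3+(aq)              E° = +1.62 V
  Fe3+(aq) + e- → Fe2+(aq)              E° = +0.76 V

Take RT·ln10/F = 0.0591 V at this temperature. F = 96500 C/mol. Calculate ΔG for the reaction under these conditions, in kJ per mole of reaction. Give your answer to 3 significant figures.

−76.2 kJ/mol

The standard cell potential is +1.62 − (+0.76) = +0.86 V, with n = 1 electron in the balanced equation.
Here Q = ([Ce3+(aq)]·[Fe3+(aq)]) / ([Ce4+(aq)]·[Fe2+(aq)]) = 15.2 (log Q = 1.183), giving E = +0.86 − (0.0591/1)·(1.183) = +0.7901 V.
ΔG = −nFE = −(1)(96500)(+0.7901) J/mol = −76.2 kJ/mol.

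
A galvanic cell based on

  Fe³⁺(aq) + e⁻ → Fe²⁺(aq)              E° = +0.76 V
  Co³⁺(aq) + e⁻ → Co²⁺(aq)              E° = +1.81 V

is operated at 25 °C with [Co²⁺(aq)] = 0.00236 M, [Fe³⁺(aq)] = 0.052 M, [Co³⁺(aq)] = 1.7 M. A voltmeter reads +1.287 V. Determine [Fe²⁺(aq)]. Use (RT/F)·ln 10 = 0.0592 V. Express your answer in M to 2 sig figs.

The Co³⁺/Co²⁺ couple has the larger reduction potential, so it is the cathode: E°cell = +1.81 − (+0.76) = +1.05 V and n = 1.
Since E = E° − (0.0592/n)·log Q, log Q = n(E° − E)/0.0592 = −4.003.
Balancing electrons gives Co³⁺(aq) + Fe²⁺(aq) → Co²⁺(aq) + Fe³⁺(aq); thus Q = ([Co²⁺(aq)]·[Fe³⁺(aq)]) / ([Co³⁺(aq)]·[Fe²⁺(aq)]).
Solving for the unknown gives log [Fe²⁺(aq)] = −0.139, so [Fe²⁺(aq)] ≈ 0.73 M.

0.73 M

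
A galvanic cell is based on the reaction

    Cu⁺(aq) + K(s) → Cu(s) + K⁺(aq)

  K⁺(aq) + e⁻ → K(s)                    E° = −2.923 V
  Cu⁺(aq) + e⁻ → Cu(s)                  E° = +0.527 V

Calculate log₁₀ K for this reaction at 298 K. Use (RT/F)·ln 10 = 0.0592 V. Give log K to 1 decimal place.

The Cu⁺/Cu couple is reduced (cathode); E°cell = +0.527 − (−2.923) = +3.450 V with n = 1.
At equilibrium E = 0, so log K = nE°cell / 0.0592 = (1)(+3.450) / 0.0592 = 58.3.

log K = 58.3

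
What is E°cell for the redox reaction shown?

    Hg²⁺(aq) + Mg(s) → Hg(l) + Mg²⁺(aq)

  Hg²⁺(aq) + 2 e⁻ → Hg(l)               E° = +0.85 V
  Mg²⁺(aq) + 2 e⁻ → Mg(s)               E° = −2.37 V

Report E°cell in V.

+3.22 V

Hg²⁺(aq) gains electrons, so the Hg²⁺/Hg couple is the cathode; the Mg²⁺/Mg couple is the anode.
E°cell = E°(cathode) − E°(anode) = +0.85 − (−2.37) = +3.22 V.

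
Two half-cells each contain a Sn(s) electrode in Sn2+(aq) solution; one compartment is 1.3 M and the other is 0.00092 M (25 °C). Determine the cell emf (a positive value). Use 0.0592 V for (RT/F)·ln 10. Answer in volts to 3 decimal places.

For a concentration cell E°cell = 0, since both electrodes use the same couple.
The compartment with the higher Sn2+(aq) concentration (1.3 M) acts as the cathode; ions are reduced there and produced at the dilute (0.00092 M) anode.
With n = 2, Ecell = −(0.0592/2)·log([dilute]/[conc]) = −(0.0592/2)·log(0.00092/1.3) = +0.093 V.

0.093 V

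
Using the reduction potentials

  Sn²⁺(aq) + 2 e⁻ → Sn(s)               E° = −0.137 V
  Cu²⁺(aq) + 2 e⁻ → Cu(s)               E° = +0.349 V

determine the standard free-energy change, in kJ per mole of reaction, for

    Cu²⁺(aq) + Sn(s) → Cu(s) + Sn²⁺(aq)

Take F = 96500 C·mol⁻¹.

In the reaction as written Cu²⁺(aq) is reduced, so the Cu²⁺/Cu couple is the cathode and Sn²⁺/Sn is the anode.
E°cell = +0.349 − (−0.137) = +0.486 V; balancing electrons gives n = 2.
ΔG° = −nFE°cell = −(2)(96500)(+0.486) J/mol = −93.8 kJ/mol.

−93.8 kJ/mol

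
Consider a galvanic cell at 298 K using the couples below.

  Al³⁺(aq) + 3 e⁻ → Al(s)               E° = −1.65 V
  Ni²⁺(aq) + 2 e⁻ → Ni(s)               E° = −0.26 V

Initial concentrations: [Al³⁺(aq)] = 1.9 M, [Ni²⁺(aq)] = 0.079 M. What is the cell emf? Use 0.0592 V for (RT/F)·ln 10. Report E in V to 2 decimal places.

Ni²⁺/Ni is reduced (cathode, E° = −0.26 V) and Al³⁺/Al is oxidized (anode).
E°cell = E°cat − E°an = −0.26 − (−1.65) = +1.39 V; n = 6.
Balancing gives 3 Ni²⁺(aq) + 2 Al(s) → 3 Ni(s) + 2 Al³⁺(aq); hence Q = [Al³⁺(aq)]^2 / [Ni²⁺(aq)]^3 = 7.32×10^3 (log Q = 3.865).
E = E° − (0.0592/n)·log Q = +1.39 − (0.0592/6)(3.865) = +1.35 V.

+1.35 V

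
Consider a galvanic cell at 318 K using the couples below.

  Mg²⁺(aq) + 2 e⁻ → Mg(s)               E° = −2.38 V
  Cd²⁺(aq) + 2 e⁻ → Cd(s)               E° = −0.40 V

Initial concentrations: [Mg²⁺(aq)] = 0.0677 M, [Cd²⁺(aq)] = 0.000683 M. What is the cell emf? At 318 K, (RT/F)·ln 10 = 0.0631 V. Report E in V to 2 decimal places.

Cd²⁺/Cd is reduced (cathode, E° = −0.40 V) and Mg²⁺/Mg is oxidized (anode).
E°cell = −0.40 − (−2.38) = +1.98 V, with n = 2 electrons transferred.
Balancing gives Cd²⁺(aq) + Mg(s) → Cd(s) + Mg²⁺(aq); hence Q = [Mg²⁺(aq)] / [Cd²⁺(aq)] = 99.1 (log Q = 1.996).
By the Nernst equation, E = +1.98 − (0.0631/2)·(1.996) = +1.92 V.

+1.92 V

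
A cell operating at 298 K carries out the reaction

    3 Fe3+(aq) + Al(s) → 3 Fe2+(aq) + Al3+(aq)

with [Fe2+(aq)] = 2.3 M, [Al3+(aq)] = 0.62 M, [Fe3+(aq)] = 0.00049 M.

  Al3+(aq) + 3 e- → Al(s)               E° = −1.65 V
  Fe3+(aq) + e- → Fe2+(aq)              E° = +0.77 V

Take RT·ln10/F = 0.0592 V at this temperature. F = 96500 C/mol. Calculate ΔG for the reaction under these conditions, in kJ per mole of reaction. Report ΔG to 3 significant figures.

−639 kJ/mol

With Fe³⁺/Fe²⁺ reduced at the cathode, E°cell = +0.77 − (−1.65) = +2.42 V and n = 3.
Q = ([Fe2+(aq)]^3·[Al3+(aq)]) / [Fe3+(aq)]^3 = 6.41×10^10, so log Q = 10.807 and E = +2.42 − (0.0592/3)(10.807) = +2.2067 V.
Then ΔG = −nFE = −3 × 96500 × +2.2067 J/mol = −639 kJ/mol.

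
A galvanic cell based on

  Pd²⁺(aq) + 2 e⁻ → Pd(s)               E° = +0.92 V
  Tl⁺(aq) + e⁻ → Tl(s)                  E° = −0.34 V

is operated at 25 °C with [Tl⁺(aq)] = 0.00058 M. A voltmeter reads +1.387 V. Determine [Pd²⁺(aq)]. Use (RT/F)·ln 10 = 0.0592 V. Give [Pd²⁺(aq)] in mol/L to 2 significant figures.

Pd²⁺/Pd is the cathode (higher E°); E°cell = +0.92 − (−0.34) = +1.26 V with n = 2.
Rearranging E = E° − (0.0592/n)·log Q gives log Q = 2(+1.26 − (+1.387))/0.0592 = −4.291.
For Pd²⁺(aq) + 2 Tl(s) → Pd(s) + 2 Tl⁺(aq), the reaction quotient is Q = [Tl⁺(aq)]^2 / [Pd²⁺(aq)].
Substituting the known concentrations and solving, log [Pd²⁺(aq)] = −2.182 and [Pd²⁺(aq)] = 0.0066 M.

0.0066 M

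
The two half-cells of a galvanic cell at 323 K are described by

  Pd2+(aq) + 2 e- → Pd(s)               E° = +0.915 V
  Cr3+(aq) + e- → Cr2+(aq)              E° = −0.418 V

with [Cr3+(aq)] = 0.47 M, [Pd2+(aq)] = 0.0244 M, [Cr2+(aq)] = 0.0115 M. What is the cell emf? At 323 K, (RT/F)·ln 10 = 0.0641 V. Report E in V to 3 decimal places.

Since E°(Pd²⁺/Pd) > E°(Cr³⁺/Cr²⁺), Pd²⁺/Pd serves as the cathode.
E°cell = E°cat − E°an = +0.915 − (−0.418) = +1.333 V; n = 2.
Balancing gives Pd2+(aq) + 2 Cr2+(aq) → Pd(s) + 2 Cr3+(aq); hence Q = [Cr3+(aq)]^2 / ([Pd2+(aq)]·[Cr2+(aq)]^2) = 6.85×10^4 (log Q = 4.835).
By the Nernst equation, E = +1.333 − (0.0641/2)·(4.835) = +1.178 V.

+1.178 V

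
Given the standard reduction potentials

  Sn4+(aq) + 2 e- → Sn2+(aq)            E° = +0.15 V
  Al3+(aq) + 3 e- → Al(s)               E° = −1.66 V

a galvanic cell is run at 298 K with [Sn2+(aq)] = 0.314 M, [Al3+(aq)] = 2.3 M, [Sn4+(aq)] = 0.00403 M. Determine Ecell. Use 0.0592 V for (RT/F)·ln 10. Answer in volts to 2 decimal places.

The Sn⁴⁺/Sn²⁺ couple has the more positive E°, so it is the cathode; Al³⁺/Al is the anode.
E°cell = +0.15 − (−1.66) = +1.81 V, with n = 6 electrons transferred.
The balanced reaction is 3 Sn4+(aq) + 2 Al(s) → 3 Sn2+(aq) + 2 Al3+(aq), so Q = ([Sn2+(aq)]^3·[Al3+(aq)]^2) / [Sn4+(aq)]^3 = 2.5×10^6 and log Q = 6.398.
By the Nernst equation, E = +1.81 − (0.0592/6)·(6.398) = +1.75 V.

+1.75 V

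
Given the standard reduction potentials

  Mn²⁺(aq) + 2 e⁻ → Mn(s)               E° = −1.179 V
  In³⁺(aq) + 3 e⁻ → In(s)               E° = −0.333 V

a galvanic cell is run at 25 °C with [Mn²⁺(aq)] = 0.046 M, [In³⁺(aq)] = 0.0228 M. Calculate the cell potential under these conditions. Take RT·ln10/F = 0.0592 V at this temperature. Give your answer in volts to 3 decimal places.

In³⁺/In is reduced (cathode, E° = −0.333 V) and Mn²⁺/Mn is oxidized (anode).
The standard potential is −0.333 − (−1.179) = +0.846 V and the balanced reaction transfers n = 6 electrons.
Balancing gives 2 In³⁺(aq) + 3 Mn(s) → 2 In(s) + 3 Mn²⁺(aq); hence Q = [Mn²⁺(aq)]^3 / [In³⁺(aq)]^2 = 0.187 (log Q = −0.728).
E = E° − (0.0592/n)·log Q = +0.846 − (0.0592/6)(−0.728) = +0.853 V.

+0.853 V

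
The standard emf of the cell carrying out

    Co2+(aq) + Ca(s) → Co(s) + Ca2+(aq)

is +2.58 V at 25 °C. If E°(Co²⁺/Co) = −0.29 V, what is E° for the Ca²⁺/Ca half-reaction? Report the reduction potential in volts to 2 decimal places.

−2.87 V

In the reaction as written the Co²⁺/Co couple is reduced (cathode) and Ca²⁺/Ca is oxidized (anode), so E°cell = E°(Co²⁺/Co) − E°(Ca²⁺/Ca).
E°(Ca²⁺/Ca) = E°(cathode) − E°cell = −0.29 − (+2.58) = −2.87 V.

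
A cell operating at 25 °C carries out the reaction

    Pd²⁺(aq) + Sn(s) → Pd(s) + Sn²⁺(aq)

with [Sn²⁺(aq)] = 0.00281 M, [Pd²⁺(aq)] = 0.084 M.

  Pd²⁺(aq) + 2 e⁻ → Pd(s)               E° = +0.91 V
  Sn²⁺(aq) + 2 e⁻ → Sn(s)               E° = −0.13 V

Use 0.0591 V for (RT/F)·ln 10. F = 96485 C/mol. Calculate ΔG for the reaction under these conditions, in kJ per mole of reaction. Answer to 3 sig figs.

The standard cell potential is +0.91 − (−0.13) = +1.04 V, with n = 2 electrons in the balanced equation.
The reaction quotient is [Sn²⁺(aq)] / [Pd²⁺(aq)] = 0.0335; by Nernst, E = +1.04 − (0.0591/2)(−1.476) = +1.0836 V.
ΔG = −nFE = −(2)(96485)(+1.0836) J/mol = −209 kJ/mol.

−209 kJ/mol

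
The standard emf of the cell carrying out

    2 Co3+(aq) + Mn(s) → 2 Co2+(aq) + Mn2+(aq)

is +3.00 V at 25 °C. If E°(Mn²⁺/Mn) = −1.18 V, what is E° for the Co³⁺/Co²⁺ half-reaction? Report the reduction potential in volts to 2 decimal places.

In the reaction as written the Co³⁺/Co²⁺ couple is reduced (cathode) and Mn²⁺/Mn is oxidized (anode), so E°cell = E°(Co³⁺/Co²⁺) − E°(Mn²⁺/Mn).
E°(Co³⁺/Co²⁺) = E°cell + E°(anode) = +3.00 + (−1.18) = +1.82 V.

+1.82 V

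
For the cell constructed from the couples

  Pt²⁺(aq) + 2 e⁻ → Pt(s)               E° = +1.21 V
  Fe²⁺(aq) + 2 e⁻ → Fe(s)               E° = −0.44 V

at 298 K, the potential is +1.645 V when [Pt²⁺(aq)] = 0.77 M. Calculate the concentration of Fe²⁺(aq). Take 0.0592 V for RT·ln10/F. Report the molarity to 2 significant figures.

The Pt²⁺/Pt couple has the larger reduction potential, so it is the cathode: E°cell = +1.21 − (−0.44) = +1.65 V and n = 2.
Rearranging E = E° − (0.0592/n)·log Q gives log Q = 2(+1.65 − (+1.645))/0.0592 = 0.169.
Balancing electrons gives Pt²⁺(aq) + Fe(s) → Pt(s) + Fe²⁺(aq); thus Q = [Fe²⁺(aq)] / [Pt²⁺(aq)].
Substituting the known concentrations and solving, log [Fe²⁺(aq)] = 0.055 and [Fe²⁺(aq)] = 1.1 M.

1.1 M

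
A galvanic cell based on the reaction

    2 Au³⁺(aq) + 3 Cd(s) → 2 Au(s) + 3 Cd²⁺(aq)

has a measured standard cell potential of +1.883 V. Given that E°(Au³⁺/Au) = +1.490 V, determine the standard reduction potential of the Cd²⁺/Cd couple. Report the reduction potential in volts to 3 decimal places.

−0.393 V

In the reaction as written the Au³⁺/Au couple is reduced (cathode) and Cd²⁺/Cd is oxidized (anode), so E°cell = E°(Au³⁺/Au) − E°(Cd²⁺/Cd).
E°(Cd²⁺/Cd) = E°(cathode) − E°cell = +1.490 − (+1.883) = −0.393 V.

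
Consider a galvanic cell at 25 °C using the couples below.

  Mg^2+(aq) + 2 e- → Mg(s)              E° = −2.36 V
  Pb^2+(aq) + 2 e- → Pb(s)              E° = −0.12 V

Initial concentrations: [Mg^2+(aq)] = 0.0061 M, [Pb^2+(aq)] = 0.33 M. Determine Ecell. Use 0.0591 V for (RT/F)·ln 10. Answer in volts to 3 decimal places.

+2.291 V

The Pb²⁺/Pb couple has the more positive E°, so it is the cathode; Mg²⁺/Mg is the anode.
E°cell = −0.12 − (−2.36) = +2.24 V, with n = 2 electrons transferred.
The balanced reaction is Pb^2+(aq) + Mg(s) → Pb(s) + Mg^2+(aq), so Q = [Mg^2+(aq)] / [Pb^2+(aq)] = 0.0185 and log Q = −1.733.
By the Nernst equation, E = +2.24 − (0.0591/2)·(−1.733) = +2.291 V.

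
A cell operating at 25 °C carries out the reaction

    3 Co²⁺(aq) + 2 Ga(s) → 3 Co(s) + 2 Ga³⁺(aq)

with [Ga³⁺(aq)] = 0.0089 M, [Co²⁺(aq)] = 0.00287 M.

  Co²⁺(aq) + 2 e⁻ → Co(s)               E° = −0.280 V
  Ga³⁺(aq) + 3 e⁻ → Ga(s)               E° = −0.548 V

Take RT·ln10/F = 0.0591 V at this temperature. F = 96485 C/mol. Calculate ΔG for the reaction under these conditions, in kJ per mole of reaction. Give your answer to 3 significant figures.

−135 kJ/mol

The standard cell potential is −0.280 − (−0.548) = +0.268 V, with n = 6 electrons in the balanced equation.
The reaction quotient is [Ga³⁺(aq)]^2 / [Co²⁺(aq)]^3 = 3.35×10^3; by Nernst, E = +0.268 − (0.0591/6)(3.525) = +0.2333 V.
ΔG = −nFE = −(6)(96485)(+0.2333) J/mol = −135 kJ/mol.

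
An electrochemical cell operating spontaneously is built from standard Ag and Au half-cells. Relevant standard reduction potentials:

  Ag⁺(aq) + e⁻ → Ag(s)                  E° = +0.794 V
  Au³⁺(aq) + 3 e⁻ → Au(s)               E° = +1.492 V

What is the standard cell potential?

The Au³⁺/Au couple has the higher E°, so Au ion is reduced (cathode) and Ag is oxidized (anode).
E°cell = E°(cathode) − E°(anode) = +1.492 − (+0.794) = +0.698 V.

+0.698 V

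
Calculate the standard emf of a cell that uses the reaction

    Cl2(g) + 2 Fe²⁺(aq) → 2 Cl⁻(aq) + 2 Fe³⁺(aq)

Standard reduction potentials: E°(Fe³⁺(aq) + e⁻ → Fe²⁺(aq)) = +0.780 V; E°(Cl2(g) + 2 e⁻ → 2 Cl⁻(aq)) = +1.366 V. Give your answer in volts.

+0.586 V

Cl2(g) gains electrons, so the Cl₂/Cl⁻ couple is the cathode; the Fe³⁺/Fe²⁺ couple is the anode.
E°cell = E°(cathode) − E°(anode) = +1.366 − (+0.780) = +0.586 V.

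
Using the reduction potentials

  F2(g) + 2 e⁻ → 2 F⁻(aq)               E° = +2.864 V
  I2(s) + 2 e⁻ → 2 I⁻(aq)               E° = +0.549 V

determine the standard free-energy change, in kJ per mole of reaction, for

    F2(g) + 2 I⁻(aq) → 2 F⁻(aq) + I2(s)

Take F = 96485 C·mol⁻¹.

−447 kJ/mol

In the reaction as written F2(g) is reduced, so the F₂/F⁻ couple is the cathode and I₂/I⁻ is the anode.
E°cell = +2.864 − (+0.549) = +2.315 V; balancing electrons gives n = 2.
ΔG° = −nFE°cell = −(2)(96485)(+2.315) J/mol = −447 kJ/mol.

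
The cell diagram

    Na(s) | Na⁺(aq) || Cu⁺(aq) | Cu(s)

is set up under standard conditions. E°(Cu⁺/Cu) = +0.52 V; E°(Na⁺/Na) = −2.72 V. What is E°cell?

+3.24 V

By convention the left-hand electrode in cell notation is the anode (oxidation) and the right-hand electrode is the cathode (reduction).
E°cell = E°(right) − E°(left) = +0.52 − (−2.72) = +3.24 V.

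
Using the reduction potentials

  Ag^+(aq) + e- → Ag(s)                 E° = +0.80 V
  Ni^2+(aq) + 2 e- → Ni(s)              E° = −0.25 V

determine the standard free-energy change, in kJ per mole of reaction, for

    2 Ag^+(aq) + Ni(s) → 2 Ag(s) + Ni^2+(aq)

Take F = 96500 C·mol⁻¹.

In the reaction as written Ag^+(aq) is reduced, so the Ag⁺/Ag couple is the cathode and Ni²⁺/Ni is the anode.
E°cell = +0.80 − (−0.25) = +1.05 V; balancing electrons gives n = 2.
ΔG° = −nFE°cell = −(2)(96500)(+1.05) J/mol = −203 kJ/mol.

−203 kJ/mol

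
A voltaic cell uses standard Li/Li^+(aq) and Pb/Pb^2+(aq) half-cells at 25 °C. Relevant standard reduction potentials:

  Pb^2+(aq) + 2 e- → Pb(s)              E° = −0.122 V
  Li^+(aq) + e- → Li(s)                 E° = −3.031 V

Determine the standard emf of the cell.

Of the two couples in this cell, the one with the more positive reduction potential is reduced at the cathode: here that is Pb²⁺/Pb (−0.122 V); Li⁺/Li (−3.031 V) is the anode.
E°cell = E°(cathode) − E°(anode) = −0.122 − (−3.031) = +2.909 V.

+2.909 V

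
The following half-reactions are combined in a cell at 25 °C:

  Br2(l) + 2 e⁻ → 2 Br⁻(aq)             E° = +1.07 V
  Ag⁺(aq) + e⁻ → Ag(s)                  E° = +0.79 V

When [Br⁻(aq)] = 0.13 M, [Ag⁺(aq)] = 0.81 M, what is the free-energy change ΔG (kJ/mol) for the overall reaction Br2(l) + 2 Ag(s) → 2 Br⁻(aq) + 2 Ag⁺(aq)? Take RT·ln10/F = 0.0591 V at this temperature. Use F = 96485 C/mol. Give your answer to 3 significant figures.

−65.2 kJ/mol

With Br₂/Br⁻ reduced at the cathode, E°cell = +1.07 − (+0.79) = +0.28 V and n = 2.
Q = [Br⁻(aq)]^2·[Ag⁺(aq)]^2 = 0.0111, so log Q = −1.955 and E = +0.28 − (0.0591/2)(−1.955) = +0.3378 V.
ΔG = −nFE = −(2)(96485)(+0.3378) J/mol = −65.2 kJ/mol.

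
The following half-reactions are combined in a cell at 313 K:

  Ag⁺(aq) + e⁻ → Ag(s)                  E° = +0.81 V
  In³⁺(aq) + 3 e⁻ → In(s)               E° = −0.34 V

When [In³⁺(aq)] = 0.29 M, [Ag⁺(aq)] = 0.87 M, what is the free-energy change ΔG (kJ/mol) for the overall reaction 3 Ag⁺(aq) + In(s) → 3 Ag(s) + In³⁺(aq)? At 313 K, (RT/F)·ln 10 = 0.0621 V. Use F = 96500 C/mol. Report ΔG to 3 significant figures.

The standard cell potential is +0.81 − (−0.34) = +1.15 V, with n = 3 electrons in the balanced equation.
Q = [In³⁺(aq)] / [Ag⁺(aq)]^3 = 0.44, so log Q = −0.356 and E = +1.15 − (0.0621/3)(−0.356) = +1.1574 V.
Finally ΔG = −nFE = −(3)(96500 C/mol)(+1.1574 V) = −335 kJ/mol.

−335 kJ/mol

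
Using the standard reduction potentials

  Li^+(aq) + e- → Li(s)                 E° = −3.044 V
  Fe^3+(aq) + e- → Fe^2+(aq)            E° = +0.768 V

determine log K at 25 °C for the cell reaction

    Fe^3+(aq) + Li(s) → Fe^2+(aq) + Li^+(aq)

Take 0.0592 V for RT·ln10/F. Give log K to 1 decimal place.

log K = 64.4

The Fe³⁺/Fe²⁺ couple is reduced (cathode); E°cell = +0.768 − (−3.044) = +3.812 V with n = 1.
At equilibrium E = 0, so log K = nE°cell / 0.0592 = (1)(+3.812) / 0.0592 = 64.4.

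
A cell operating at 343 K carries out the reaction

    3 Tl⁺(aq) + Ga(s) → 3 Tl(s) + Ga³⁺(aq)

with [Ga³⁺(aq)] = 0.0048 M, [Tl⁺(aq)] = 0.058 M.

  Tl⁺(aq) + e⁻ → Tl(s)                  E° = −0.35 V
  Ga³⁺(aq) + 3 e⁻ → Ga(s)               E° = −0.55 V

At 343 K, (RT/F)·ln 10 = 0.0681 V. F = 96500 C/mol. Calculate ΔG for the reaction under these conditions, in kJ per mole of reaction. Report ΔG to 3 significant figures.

−48.8 kJ/mol

The standard cell potential is −0.35 − (−0.55) = +0.20 V, with n = 3 electrons in the balanced equation.
The reaction quotient is [Ga³⁺(aq)] / [Tl⁺(aq)]^3 = 24.6; by Nernst, E = +0.20 − (0.0681/3)(1.391) = +0.1684 V.
Finally ΔG = −nFE = −(3)(96500 C/mol)(+0.1684 V) = −48.8 kJ/mol.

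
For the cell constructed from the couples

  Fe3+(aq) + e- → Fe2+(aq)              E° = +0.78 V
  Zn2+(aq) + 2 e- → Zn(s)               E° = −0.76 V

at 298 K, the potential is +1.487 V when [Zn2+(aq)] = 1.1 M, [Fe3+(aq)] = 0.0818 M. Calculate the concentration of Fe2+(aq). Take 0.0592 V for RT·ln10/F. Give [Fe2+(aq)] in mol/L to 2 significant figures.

Fe³⁺/Fe²⁺ is the cathode (higher E°); E°cell = +0.78 − (−0.76) = +1.54 V with n = 2.
From the Nernst equation, log Q = n(E° − E)/0.0592 = 2·(+1.54 − (+1.487))/0.0592 = 1.791.
For 2 Fe3+(aq) + Zn(s) → 2 Fe2+(aq) + Zn2+(aq), the reaction quotient is Q = ([Fe2+(aq)]^2·[Zn2+(aq)]) / [Fe3+(aq)]^2.
Isolating [Fe2+(aq)] in Q = 10^{1.791} yields log [Fe2+(aq)] = −0.212, i.e. 0.61 M.

0.61 M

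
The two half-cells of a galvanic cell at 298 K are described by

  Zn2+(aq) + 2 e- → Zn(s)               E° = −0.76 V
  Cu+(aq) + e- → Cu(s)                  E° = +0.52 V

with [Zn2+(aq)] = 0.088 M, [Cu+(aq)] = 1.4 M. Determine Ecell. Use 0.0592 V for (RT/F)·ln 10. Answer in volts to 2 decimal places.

+1.32 V

Since E°(Cu⁺/Cu) > E°(Zn²⁺/Zn), Cu⁺/Cu serves as the cathode.
The standard potential is +0.52 − (−0.76) = +1.28 V and the balanced reaction transfers n = 2 electrons.
Balancing gives 2 Cu+(aq) + Zn(s) → 2 Cu(s) + Zn2+(aq); hence Q = [Zn2+(aq)] / [Cu+(aq)]^2 = 0.0449 (log Q = −1.348).
Applying E = E° − (RT ln10/nF)·log Q gives +1.28 − (0.0592/2)(−1.348) = +1.32 V.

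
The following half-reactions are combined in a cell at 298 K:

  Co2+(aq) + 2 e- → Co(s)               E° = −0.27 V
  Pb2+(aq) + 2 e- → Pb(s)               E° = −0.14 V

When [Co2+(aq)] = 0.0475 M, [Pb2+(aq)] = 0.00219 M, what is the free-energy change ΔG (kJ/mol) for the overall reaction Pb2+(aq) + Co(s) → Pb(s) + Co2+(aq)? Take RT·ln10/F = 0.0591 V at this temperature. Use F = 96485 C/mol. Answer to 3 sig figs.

E°cell = −0.14 − (−0.27) = +0.13 V; the balanced reaction transfers n = 2 electrons.
Here Q = [Co2+(aq)] / [Pb2+(aq)] = 21.7 (log Q = 1.336), giving E = +0.13 − (0.0591/2)·(1.336) = +0.0905 V.
Finally ΔG = −nFE = −(2)(96485 C/mol)(+0.0905 V) = −17.5 kJ/mol.

−17.5 kJ/mol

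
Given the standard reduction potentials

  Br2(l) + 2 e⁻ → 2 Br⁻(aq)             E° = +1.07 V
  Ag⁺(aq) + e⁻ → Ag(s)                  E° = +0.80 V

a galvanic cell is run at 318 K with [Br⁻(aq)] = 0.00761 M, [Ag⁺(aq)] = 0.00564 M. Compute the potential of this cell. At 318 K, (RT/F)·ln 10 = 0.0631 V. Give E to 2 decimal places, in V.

Since E°(Br₂/Br⁻) > E°(Ag⁺/Ag), Br₂/Br⁻ serves as the cathode.
The standard potential is +1.07 − (+0.80) = +0.27 V and the balanced reaction transfers n = 2 electrons.
Balancing gives Br2(l) + 2 Ag(s) → 2 Br⁻(aq) + 2 Ag⁺(aq); hence Q = [Br⁻(aq)]^2·[Ag⁺(aq)]^2 = 1.84×10^−9 (log Q = −8.735).
E = E° − (0.0631/n)·log Q = +0.27 − (0.0631/2)(−8.735) = +0.55 V.

+0.55 V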